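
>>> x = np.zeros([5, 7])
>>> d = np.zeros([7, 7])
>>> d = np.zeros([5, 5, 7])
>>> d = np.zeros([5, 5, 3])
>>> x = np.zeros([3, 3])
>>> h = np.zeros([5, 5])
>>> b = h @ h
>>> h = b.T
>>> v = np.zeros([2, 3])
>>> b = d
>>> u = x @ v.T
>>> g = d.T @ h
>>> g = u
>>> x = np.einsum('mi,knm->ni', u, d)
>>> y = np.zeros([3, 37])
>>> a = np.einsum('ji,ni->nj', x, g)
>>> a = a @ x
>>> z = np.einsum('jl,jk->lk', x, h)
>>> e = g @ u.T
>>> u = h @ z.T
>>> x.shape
(5, 2)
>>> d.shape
(5, 5, 3)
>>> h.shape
(5, 5)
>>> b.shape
(5, 5, 3)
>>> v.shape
(2, 3)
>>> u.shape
(5, 2)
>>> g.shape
(3, 2)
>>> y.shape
(3, 37)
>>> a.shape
(3, 2)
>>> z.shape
(2, 5)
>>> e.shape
(3, 3)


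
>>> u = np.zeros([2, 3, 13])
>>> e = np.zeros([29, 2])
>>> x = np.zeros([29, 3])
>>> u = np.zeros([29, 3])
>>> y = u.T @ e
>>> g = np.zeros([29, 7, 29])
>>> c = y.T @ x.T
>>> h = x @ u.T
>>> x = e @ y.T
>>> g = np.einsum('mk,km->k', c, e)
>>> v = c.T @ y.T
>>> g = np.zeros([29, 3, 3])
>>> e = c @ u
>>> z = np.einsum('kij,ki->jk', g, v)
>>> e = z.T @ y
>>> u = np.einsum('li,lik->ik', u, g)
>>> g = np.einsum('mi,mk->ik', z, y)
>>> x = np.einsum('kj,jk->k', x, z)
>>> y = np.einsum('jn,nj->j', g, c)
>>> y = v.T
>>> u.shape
(3, 3)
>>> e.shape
(29, 2)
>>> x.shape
(29,)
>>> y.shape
(3, 29)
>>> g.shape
(29, 2)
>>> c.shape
(2, 29)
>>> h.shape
(29, 29)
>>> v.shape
(29, 3)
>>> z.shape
(3, 29)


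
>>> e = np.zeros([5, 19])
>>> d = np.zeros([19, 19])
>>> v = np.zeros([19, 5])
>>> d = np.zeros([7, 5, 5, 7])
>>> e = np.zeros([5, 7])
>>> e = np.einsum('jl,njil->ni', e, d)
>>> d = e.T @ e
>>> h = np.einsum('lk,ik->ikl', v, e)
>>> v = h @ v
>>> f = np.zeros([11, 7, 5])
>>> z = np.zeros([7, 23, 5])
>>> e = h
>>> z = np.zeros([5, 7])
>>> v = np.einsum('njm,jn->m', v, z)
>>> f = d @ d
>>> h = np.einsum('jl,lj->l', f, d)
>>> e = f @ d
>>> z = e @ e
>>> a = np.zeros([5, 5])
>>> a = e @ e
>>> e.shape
(5, 5)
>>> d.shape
(5, 5)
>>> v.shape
(5,)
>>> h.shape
(5,)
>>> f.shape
(5, 5)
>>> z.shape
(5, 5)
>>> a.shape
(5, 5)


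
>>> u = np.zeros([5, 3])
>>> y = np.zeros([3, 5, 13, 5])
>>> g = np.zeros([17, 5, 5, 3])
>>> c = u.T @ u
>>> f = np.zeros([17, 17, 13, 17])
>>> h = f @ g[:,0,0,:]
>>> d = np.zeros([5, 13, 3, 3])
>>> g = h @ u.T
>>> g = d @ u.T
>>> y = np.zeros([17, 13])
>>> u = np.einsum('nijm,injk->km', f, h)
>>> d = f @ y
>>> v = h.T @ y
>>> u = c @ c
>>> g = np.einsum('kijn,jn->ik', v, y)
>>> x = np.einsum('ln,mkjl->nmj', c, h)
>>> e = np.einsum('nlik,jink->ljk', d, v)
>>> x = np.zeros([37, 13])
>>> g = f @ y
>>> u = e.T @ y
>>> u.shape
(13, 3, 13)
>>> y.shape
(17, 13)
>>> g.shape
(17, 17, 13, 13)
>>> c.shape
(3, 3)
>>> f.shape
(17, 17, 13, 17)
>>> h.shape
(17, 17, 13, 3)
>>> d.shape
(17, 17, 13, 13)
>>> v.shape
(3, 13, 17, 13)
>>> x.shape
(37, 13)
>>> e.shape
(17, 3, 13)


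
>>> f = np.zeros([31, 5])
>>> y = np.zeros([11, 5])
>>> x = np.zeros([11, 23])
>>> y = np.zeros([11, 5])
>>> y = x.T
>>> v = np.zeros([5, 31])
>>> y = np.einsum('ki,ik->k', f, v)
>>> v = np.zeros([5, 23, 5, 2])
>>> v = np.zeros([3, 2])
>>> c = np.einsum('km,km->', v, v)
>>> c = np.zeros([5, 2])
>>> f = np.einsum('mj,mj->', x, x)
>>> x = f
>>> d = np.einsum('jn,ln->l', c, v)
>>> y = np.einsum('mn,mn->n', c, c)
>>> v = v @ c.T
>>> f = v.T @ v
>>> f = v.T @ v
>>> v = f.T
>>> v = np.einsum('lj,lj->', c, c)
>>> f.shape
(5, 5)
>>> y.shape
(2,)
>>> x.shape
()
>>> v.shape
()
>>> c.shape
(5, 2)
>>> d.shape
(3,)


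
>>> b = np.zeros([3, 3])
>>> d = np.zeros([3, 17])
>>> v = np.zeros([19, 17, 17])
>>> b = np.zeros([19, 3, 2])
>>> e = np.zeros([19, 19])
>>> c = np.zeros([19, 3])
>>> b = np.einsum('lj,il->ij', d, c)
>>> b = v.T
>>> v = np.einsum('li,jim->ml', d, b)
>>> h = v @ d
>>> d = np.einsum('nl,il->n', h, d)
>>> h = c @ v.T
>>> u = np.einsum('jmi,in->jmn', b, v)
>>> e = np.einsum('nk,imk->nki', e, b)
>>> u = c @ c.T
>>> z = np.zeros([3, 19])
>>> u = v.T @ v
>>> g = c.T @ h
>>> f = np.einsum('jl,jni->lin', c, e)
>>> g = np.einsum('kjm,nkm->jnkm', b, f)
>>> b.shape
(17, 17, 19)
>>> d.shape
(19,)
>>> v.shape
(19, 3)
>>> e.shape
(19, 19, 17)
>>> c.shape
(19, 3)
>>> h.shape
(19, 19)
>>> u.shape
(3, 3)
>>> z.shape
(3, 19)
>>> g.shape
(17, 3, 17, 19)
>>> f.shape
(3, 17, 19)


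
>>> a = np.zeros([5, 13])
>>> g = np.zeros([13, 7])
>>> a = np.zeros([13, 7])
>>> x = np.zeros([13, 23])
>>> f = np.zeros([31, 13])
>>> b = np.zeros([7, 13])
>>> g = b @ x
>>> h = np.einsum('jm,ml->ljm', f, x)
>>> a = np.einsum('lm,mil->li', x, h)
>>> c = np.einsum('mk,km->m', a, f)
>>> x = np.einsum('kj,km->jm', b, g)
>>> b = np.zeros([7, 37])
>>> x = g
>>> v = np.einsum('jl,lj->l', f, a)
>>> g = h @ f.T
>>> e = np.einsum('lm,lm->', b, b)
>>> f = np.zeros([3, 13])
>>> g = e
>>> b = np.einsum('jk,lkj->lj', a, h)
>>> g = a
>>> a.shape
(13, 31)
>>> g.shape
(13, 31)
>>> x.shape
(7, 23)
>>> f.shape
(3, 13)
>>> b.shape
(23, 13)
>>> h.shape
(23, 31, 13)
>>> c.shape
(13,)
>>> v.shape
(13,)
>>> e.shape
()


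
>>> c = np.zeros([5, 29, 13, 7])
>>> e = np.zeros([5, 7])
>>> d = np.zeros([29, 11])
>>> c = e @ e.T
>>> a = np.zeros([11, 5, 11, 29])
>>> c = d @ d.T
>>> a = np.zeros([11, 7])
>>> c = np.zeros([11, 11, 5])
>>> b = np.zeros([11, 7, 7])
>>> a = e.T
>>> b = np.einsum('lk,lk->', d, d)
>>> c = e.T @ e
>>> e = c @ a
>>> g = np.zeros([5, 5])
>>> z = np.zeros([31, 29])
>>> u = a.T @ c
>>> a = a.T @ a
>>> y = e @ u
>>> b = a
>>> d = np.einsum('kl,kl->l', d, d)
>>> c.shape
(7, 7)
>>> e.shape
(7, 5)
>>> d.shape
(11,)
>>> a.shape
(5, 5)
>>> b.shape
(5, 5)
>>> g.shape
(5, 5)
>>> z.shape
(31, 29)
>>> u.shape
(5, 7)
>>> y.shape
(7, 7)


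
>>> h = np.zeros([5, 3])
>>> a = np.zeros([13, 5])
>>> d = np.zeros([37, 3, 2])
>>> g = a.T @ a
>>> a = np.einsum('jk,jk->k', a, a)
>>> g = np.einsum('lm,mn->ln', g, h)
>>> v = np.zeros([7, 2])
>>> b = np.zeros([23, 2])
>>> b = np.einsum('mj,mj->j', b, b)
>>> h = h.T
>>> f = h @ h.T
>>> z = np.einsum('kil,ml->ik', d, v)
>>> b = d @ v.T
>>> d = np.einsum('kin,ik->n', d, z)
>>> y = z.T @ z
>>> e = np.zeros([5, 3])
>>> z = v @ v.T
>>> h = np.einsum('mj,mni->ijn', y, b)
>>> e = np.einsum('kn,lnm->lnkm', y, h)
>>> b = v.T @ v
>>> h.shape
(7, 37, 3)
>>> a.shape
(5,)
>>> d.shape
(2,)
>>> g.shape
(5, 3)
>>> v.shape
(7, 2)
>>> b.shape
(2, 2)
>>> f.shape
(3, 3)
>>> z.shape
(7, 7)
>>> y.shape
(37, 37)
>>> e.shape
(7, 37, 37, 3)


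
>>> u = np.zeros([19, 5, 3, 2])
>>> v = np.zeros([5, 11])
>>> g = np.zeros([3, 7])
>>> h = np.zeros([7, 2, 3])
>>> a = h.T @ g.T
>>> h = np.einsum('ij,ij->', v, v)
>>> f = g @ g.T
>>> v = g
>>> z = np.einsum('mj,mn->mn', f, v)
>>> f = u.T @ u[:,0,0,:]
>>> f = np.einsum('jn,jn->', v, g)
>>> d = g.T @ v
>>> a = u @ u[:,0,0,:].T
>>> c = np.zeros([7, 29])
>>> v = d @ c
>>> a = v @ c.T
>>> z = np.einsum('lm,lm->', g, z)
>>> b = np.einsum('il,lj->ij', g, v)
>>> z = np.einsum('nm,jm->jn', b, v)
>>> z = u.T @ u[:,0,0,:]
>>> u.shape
(19, 5, 3, 2)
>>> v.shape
(7, 29)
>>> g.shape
(3, 7)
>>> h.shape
()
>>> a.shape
(7, 7)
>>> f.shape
()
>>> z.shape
(2, 3, 5, 2)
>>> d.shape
(7, 7)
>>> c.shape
(7, 29)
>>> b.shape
(3, 29)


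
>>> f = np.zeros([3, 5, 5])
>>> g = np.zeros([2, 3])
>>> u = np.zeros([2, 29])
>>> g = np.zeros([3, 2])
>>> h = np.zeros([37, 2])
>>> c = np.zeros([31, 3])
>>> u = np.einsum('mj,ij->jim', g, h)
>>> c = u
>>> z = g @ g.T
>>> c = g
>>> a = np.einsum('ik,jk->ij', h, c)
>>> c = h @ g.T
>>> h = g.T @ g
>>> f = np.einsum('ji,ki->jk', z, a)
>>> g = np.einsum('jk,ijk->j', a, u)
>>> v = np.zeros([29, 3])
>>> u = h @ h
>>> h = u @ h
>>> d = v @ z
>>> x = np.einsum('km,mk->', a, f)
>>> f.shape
(3, 37)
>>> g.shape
(37,)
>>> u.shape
(2, 2)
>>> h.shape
(2, 2)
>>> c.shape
(37, 3)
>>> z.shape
(3, 3)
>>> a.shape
(37, 3)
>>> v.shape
(29, 3)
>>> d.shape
(29, 3)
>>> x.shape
()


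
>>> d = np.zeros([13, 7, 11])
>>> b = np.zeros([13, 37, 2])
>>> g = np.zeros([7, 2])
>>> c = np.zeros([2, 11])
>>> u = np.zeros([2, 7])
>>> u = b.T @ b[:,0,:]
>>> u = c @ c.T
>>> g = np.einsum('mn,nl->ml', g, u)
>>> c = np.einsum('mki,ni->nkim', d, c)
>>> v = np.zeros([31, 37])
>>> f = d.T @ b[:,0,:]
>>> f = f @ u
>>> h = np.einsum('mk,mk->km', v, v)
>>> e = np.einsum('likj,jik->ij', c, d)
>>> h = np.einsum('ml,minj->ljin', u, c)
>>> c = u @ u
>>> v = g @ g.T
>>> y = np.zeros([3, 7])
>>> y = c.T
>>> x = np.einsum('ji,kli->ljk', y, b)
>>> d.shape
(13, 7, 11)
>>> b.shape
(13, 37, 2)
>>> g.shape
(7, 2)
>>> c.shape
(2, 2)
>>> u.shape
(2, 2)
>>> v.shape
(7, 7)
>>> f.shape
(11, 7, 2)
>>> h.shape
(2, 13, 7, 11)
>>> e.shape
(7, 13)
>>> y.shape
(2, 2)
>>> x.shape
(37, 2, 13)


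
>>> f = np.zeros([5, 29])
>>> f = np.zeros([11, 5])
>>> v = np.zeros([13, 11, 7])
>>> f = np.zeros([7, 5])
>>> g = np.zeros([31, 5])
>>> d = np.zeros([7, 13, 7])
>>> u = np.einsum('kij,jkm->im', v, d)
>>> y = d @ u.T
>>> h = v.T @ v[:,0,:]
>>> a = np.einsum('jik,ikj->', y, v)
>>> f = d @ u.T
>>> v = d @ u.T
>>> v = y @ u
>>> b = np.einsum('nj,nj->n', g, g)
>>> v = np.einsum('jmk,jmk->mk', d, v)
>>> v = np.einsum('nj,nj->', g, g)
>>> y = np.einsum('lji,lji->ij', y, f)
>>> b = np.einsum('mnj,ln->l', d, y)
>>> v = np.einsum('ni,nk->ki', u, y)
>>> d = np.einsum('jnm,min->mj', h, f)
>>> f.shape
(7, 13, 11)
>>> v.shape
(13, 7)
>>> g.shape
(31, 5)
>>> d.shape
(7, 7)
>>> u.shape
(11, 7)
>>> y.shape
(11, 13)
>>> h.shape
(7, 11, 7)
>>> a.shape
()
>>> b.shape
(11,)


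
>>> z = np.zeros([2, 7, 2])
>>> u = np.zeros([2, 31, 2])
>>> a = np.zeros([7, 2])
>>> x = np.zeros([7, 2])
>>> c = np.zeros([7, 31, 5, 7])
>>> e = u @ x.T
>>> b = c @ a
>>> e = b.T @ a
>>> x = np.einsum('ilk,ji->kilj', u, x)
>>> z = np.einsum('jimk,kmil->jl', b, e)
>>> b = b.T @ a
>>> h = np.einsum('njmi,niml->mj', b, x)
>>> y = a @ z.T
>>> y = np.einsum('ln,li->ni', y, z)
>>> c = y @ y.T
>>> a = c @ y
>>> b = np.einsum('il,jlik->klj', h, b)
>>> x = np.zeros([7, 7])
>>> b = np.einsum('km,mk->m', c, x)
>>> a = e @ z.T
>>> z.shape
(7, 2)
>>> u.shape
(2, 31, 2)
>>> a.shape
(2, 5, 31, 7)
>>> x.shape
(7, 7)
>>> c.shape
(7, 7)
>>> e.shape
(2, 5, 31, 2)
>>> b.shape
(7,)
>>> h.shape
(31, 5)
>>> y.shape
(7, 2)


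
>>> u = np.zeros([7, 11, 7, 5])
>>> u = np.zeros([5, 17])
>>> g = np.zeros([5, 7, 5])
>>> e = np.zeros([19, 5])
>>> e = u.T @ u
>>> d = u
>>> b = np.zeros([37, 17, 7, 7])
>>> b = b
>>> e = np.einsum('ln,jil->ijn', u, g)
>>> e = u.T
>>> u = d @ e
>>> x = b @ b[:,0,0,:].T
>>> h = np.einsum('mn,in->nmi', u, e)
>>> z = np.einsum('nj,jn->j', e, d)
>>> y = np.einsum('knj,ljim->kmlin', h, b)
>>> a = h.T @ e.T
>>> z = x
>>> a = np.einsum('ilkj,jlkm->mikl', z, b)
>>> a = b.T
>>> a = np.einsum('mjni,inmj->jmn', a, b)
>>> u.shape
(5, 5)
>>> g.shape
(5, 7, 5)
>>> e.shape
(17, 5)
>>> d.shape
(5, 17)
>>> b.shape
(37, 17, 7, 7)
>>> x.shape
(37, 17, 7, 37)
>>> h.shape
(5, 5, 17)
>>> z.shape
(37, 17, 7, 37)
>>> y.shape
(5, 7, 37, 7, 5)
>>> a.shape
(7, 7, 17)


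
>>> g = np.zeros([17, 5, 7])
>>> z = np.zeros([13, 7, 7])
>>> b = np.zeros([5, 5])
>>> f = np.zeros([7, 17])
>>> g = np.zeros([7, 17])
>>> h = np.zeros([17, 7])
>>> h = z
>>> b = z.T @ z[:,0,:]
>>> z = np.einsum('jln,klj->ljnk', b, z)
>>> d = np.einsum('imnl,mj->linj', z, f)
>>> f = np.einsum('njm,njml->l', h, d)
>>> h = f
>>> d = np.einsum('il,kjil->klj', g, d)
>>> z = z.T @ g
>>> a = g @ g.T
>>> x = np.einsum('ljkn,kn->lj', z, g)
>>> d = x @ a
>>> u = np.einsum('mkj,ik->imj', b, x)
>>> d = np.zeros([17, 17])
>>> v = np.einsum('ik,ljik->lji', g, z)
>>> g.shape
(7, 17)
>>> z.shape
(13, 7, 7, 17)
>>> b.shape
(7, 7, 7)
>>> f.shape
(17,)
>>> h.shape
(17,)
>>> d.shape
(17, 17)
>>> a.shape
(7, 7)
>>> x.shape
(13, 7)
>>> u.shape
(13, 7, 7)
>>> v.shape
(13, 7, 7)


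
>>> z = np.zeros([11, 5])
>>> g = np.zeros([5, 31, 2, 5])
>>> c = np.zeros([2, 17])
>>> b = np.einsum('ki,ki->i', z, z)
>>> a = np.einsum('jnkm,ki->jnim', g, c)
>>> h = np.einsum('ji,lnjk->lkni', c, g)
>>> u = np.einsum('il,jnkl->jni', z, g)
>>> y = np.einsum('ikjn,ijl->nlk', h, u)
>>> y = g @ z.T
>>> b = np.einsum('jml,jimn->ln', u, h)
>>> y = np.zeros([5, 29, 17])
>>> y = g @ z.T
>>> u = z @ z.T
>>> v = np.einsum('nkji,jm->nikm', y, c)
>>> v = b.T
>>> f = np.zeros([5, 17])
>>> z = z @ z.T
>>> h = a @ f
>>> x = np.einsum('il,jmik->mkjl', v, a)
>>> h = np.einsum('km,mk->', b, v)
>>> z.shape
(11, 11)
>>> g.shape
(5, 31, 2, 5)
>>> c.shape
(2, 17)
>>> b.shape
(11, 17)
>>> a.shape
(5, 31, 17, 5)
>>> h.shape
()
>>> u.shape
(11, 11)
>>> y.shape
(5, 31, 2, 11)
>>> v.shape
(17, 11)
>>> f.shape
(5, 17)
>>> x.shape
(31, 5, 5, 11)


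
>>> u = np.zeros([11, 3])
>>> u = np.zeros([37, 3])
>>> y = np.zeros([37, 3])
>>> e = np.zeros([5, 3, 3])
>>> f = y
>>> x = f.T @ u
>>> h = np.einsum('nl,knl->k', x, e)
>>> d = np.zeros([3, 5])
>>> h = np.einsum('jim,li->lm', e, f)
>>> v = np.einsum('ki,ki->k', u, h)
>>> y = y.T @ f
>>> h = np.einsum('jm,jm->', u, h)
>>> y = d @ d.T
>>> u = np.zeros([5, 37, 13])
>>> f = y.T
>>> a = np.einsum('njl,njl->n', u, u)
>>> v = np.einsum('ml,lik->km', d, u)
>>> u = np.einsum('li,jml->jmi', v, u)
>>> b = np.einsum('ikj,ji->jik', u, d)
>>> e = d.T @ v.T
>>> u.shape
(5, 37, 3)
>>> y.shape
(3, 3)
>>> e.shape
(5, 13)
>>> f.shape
(3, 3)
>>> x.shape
(3, 3)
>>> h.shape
()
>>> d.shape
(3, 5)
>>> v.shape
(13, 3)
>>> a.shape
(5,)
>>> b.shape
(3, 5, 37)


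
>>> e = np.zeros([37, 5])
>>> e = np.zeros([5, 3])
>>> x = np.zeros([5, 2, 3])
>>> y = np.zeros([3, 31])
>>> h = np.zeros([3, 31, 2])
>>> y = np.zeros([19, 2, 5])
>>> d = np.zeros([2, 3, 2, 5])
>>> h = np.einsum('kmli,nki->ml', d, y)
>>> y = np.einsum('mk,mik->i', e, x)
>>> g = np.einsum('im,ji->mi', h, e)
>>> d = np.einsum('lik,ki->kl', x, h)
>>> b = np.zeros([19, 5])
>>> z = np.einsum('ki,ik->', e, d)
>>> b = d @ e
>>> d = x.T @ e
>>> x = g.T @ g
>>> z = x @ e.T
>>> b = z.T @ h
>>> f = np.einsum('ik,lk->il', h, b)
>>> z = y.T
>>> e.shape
(5, 3)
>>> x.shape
(3, 3)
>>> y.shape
(2,)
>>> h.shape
(3, 2)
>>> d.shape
(3, 2, 3)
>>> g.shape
(2, 3)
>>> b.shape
(5, 2)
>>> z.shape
(2,)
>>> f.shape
(3, 5)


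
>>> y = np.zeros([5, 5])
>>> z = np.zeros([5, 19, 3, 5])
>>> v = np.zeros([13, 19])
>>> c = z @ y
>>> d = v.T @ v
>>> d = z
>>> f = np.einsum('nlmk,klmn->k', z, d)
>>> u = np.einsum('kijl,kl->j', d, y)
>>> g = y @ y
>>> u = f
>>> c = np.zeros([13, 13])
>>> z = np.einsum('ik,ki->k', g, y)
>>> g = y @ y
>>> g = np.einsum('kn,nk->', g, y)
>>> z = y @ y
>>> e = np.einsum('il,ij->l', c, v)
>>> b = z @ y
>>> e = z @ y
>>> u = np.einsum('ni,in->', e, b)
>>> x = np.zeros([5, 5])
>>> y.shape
(5, 5)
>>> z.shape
(5, 5)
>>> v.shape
(13, 19)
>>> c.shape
(13, 13)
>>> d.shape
(5, 19, 3, 5)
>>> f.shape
(5,)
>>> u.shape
()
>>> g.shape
()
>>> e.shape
(5, 5)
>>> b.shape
(5, 5)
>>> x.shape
(5, 5)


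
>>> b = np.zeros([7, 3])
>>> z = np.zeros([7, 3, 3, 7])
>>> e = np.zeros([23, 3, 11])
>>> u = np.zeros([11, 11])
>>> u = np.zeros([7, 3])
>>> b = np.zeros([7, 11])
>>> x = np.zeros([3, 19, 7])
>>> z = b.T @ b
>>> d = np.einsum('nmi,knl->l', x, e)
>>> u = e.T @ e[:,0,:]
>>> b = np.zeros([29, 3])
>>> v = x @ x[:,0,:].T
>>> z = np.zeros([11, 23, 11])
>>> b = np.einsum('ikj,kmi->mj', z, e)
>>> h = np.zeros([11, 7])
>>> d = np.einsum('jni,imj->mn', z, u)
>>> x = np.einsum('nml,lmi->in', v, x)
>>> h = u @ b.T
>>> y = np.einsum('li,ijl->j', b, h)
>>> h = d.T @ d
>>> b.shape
(3, 11)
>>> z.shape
(11, 23, 11)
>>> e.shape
(23, 3, 11)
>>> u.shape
(11, 3, 11)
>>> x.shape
(7, 3)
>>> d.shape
(3, 23)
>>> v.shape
(3, 19, 3)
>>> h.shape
(23, 23)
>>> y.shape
(3,)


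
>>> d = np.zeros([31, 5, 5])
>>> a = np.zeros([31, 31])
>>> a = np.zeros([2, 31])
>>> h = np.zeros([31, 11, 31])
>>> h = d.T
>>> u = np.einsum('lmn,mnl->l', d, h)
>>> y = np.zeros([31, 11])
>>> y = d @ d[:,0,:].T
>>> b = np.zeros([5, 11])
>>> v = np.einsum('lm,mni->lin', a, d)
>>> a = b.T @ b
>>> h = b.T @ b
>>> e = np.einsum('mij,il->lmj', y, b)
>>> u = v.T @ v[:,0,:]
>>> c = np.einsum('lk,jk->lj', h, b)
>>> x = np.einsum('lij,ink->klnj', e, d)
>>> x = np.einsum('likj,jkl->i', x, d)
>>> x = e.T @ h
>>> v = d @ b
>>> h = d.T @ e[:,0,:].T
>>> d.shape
(31, 5, 5)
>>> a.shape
(11, 11)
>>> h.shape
(5, 5, 11)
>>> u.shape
(5, 5, 5)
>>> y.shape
(31, 5, 31)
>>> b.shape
(5, 11)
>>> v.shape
(31, 5, 11)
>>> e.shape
(11, 31, 31)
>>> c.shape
(11, 5)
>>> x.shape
(31, 31, 11)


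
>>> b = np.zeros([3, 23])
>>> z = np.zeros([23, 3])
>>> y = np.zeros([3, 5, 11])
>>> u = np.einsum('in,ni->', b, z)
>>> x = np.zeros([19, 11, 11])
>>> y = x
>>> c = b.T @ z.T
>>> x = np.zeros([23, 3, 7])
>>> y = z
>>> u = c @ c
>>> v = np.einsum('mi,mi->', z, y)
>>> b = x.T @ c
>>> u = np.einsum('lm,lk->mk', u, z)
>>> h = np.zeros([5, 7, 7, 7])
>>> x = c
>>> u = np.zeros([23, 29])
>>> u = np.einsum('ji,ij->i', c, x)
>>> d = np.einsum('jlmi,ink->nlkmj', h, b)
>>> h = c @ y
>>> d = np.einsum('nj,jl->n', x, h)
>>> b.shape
(7, 3, 23)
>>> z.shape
(23, 3)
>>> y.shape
(23, 3)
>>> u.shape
(23,)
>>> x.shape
(23, 23)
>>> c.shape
(23, 23)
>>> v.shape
()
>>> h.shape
(23, 3)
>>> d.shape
(23,)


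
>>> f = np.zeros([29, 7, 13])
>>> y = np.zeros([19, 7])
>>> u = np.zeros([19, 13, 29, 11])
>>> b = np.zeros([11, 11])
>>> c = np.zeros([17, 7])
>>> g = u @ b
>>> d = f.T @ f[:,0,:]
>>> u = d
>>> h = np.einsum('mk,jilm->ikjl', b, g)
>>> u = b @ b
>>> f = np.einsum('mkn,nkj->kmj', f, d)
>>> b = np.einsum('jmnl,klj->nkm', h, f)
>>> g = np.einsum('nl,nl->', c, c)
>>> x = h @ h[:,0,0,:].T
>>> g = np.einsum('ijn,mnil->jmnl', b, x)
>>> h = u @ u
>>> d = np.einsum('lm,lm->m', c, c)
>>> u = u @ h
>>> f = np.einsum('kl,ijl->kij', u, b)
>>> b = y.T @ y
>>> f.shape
(11, 19, 7)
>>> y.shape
(19, 7)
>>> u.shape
(11, 11)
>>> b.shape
(7, 7)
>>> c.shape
(17, 7)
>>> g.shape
(7, 13, 11, 13)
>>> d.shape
(7,)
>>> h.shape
(11, 11)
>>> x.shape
(13, 11, 19, 13)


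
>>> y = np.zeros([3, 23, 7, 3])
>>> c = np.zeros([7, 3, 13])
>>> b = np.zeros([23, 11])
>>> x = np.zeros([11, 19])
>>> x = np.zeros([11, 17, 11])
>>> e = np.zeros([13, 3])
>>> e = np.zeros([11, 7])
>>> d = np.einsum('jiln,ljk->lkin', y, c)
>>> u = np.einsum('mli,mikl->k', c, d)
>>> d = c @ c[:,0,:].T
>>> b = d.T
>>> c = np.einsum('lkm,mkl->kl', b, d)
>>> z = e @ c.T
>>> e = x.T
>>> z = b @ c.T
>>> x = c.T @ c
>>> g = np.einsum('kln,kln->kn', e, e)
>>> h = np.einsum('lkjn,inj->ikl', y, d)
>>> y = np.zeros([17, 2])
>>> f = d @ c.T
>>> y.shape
(17, 2)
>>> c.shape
(3, 7)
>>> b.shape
(7, 3, 7)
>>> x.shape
(7, 7)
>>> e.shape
(11, 17, 11)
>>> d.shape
(7, 3, 7)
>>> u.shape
(23,)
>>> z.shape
(7, 3, 3)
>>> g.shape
(11, 11)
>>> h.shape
(7, 23, 3)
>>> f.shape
(7, 3, 3)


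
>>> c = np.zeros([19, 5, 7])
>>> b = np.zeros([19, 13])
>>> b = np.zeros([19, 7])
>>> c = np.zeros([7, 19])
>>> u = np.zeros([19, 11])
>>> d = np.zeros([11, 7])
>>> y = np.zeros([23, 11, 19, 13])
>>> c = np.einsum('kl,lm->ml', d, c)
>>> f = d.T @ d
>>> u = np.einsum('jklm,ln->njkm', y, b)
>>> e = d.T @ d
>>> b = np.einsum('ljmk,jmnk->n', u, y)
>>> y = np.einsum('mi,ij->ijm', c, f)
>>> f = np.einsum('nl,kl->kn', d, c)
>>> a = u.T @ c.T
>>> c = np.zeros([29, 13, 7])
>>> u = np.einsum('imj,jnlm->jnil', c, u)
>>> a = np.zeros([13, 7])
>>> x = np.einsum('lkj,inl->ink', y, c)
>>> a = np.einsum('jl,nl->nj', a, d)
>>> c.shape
(29, 13, 7)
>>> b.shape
(19,)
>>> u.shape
(7, 23, 29, 11)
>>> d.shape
(11, 7)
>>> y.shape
(7, 7, 19)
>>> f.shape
(19, 11)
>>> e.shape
(7, 7)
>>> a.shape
(11, 13)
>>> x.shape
(29, 13, 7)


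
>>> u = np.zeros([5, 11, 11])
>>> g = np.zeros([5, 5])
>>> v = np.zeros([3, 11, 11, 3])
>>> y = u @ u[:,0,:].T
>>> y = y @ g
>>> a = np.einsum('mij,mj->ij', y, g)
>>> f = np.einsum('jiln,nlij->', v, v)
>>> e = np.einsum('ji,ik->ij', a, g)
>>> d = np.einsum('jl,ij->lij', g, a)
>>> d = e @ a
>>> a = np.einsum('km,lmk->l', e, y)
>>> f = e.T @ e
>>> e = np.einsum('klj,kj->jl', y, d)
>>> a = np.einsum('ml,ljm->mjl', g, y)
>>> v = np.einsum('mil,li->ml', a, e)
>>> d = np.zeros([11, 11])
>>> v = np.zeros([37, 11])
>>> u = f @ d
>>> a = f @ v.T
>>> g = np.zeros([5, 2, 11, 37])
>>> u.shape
(11, 11)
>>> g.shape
(5, 2, 11, 37)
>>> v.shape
(37, 11)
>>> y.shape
(5, 11, 5)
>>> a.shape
(11, 37)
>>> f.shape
(11, 11)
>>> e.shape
(5, 11)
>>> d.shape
(11, 11)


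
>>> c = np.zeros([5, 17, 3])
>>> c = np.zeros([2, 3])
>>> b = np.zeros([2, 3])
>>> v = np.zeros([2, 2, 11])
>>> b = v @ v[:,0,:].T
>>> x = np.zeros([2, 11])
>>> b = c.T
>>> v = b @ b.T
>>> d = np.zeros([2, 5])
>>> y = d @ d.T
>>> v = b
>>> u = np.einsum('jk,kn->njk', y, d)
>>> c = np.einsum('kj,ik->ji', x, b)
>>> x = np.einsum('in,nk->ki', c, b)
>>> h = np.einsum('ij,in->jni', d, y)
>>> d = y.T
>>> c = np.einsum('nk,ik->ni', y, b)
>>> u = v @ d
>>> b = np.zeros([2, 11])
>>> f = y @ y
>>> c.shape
(2, 3)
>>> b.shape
(2, 11)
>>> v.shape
(3, 2)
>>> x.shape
(2, 11)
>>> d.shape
(2, 2)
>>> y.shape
(2, 2)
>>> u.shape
(3, 2)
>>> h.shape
(5, 2, 2)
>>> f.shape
(2, 2)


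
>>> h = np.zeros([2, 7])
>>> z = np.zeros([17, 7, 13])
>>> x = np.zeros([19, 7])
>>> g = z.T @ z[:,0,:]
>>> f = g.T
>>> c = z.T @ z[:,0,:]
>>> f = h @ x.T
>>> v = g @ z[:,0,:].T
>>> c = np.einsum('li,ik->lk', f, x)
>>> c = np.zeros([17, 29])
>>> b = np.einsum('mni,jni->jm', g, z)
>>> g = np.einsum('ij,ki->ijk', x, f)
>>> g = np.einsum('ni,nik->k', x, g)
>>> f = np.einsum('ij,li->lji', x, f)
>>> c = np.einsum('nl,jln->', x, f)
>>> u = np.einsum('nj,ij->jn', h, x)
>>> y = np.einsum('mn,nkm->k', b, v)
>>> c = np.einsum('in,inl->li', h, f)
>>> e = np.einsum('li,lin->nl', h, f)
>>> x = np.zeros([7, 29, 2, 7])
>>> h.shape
(2, 7)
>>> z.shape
(17, 7, 13)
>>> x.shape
(7, 29, 2, 7)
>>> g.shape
(2,)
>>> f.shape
(2, 7, 19)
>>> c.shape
(19, 2)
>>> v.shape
(13, 7, 17)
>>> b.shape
(17, 13)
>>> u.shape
(7, 2)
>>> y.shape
(7,)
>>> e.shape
(19, 2)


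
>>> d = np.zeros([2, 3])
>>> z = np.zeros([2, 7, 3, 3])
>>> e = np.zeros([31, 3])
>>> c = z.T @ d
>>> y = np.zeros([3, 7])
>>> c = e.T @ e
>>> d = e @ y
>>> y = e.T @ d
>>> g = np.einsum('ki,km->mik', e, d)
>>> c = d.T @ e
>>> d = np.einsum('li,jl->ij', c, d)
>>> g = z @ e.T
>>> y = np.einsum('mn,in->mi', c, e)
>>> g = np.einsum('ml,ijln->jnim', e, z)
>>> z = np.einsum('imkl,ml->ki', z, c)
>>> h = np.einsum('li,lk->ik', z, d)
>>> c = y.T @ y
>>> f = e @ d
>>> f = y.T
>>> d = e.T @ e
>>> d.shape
(3, 3)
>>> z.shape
(3, 2)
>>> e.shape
(31, 3)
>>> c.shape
(31, 31)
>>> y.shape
(7, 31)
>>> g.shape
(7, 3, 2, 31)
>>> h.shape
(2, 31)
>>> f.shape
(31, 7)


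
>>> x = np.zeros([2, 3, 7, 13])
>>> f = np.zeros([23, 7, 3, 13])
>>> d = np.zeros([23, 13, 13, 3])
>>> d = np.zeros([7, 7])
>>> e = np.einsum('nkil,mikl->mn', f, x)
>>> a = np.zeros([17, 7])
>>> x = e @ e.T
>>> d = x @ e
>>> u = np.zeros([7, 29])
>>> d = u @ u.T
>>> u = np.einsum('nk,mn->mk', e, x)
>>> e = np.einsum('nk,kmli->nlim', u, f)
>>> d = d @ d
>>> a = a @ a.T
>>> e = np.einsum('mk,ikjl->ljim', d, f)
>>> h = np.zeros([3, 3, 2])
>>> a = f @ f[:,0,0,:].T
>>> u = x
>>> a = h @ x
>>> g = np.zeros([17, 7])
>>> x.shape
(2, 2)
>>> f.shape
(23, 7, 3, 13)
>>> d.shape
(7, 7)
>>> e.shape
(13, 3, 23, 7)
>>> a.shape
(3, 3, 2)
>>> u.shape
(2, 2)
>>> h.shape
(3, 3, 2)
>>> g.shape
(17, 7)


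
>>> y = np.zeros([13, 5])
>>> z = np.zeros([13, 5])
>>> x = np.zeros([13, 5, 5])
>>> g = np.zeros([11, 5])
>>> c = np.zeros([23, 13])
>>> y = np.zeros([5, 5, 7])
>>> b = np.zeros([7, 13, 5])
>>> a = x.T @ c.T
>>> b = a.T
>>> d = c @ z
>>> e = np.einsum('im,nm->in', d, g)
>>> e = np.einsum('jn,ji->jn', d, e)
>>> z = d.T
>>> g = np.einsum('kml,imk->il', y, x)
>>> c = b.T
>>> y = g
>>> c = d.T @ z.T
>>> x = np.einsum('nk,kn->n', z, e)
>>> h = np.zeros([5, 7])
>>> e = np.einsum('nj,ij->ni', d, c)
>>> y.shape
(13, 7)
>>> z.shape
(5, 23)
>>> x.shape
(5,)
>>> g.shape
(13, 7)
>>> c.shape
(5, 5)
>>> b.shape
(23, 5, 5)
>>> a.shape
(5, 5, 23)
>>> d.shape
(23, 5)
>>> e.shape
(23, 5)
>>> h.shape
(5, 7)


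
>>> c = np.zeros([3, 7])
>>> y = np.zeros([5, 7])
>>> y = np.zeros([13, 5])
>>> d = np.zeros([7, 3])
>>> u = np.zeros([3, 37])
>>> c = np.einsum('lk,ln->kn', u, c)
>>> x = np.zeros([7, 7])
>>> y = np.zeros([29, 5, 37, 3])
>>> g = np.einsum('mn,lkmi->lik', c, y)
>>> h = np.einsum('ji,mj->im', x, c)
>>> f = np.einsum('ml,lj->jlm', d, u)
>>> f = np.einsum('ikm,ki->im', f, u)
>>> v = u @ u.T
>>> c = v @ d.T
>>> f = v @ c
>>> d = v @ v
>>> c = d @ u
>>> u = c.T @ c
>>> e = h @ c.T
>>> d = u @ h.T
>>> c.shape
(3, 37)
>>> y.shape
(29, 5, 37, 3)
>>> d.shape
(37, 7)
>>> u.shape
(37, 37)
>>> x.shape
(7, 7)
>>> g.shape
(29, 3, 5)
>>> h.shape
(7, 37)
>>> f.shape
(3, 7)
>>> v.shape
(3, 3)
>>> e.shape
(7, 3)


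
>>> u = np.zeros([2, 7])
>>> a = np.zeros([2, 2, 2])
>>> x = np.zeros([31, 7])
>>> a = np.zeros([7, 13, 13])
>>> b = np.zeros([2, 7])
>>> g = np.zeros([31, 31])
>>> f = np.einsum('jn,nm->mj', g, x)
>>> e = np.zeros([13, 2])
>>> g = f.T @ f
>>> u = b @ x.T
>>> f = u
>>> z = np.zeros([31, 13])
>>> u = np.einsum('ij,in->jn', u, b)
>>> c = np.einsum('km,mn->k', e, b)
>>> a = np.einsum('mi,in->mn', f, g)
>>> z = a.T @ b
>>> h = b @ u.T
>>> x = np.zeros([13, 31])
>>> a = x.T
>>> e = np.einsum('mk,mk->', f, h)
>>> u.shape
(31, 7)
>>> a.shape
(31, 13)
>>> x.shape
(13, 31)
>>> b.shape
(2, 7)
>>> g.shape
(31, 31)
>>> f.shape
(2, 31)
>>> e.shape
()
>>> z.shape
(31, 7)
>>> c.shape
(13,)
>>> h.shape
(2, 31)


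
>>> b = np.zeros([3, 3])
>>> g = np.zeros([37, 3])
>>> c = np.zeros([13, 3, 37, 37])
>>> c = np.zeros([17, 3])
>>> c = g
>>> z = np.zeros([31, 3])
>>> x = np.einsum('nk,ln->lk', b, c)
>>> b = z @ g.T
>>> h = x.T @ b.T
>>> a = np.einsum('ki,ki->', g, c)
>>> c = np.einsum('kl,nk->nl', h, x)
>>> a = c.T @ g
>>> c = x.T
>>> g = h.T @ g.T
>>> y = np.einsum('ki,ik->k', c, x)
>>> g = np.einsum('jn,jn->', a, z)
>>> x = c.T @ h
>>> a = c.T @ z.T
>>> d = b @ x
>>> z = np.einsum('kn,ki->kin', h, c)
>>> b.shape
(31, 37)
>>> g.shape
()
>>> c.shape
(3, 37)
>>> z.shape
(3, 37, 31)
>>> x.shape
(37, 31)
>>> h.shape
(3, 31)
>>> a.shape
(37, 31)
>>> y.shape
(3,)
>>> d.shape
(31, 31)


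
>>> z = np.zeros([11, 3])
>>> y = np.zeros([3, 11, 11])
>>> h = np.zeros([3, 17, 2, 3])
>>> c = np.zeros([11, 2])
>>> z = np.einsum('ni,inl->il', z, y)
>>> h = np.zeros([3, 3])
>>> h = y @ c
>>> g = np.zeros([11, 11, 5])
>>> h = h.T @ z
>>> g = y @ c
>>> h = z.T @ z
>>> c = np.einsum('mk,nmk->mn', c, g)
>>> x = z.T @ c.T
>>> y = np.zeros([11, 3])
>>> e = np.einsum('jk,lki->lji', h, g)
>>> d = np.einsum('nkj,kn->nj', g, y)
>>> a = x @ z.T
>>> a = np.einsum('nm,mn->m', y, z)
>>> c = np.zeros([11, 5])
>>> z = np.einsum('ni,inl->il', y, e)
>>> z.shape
(3, 2)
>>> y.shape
(11, 3)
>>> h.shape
(11, 11)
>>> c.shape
(11, 5)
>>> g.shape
(3, 11, 2)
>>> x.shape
(11, 11)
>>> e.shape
(3, 11, 2)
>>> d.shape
(3, 2)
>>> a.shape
(3,)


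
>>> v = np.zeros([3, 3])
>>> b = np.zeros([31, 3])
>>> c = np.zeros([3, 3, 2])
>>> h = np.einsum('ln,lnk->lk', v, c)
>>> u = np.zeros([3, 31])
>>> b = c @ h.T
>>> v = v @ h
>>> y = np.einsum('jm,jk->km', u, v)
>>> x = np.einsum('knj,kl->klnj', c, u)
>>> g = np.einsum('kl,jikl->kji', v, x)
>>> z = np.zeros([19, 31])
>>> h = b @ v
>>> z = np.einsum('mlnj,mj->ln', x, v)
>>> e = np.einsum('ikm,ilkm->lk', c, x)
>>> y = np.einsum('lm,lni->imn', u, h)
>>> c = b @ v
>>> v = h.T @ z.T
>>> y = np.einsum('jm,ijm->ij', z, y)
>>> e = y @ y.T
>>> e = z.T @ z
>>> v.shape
(2, 3, 31)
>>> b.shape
(3, 3, 3)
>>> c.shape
(3, 3, 2)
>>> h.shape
(3, 3, 2)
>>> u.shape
(3, 31)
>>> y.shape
(2, 31)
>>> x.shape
(3, 31, 3, 2)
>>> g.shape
(3, 3, 31)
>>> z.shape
(31, 3)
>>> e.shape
(3, 3)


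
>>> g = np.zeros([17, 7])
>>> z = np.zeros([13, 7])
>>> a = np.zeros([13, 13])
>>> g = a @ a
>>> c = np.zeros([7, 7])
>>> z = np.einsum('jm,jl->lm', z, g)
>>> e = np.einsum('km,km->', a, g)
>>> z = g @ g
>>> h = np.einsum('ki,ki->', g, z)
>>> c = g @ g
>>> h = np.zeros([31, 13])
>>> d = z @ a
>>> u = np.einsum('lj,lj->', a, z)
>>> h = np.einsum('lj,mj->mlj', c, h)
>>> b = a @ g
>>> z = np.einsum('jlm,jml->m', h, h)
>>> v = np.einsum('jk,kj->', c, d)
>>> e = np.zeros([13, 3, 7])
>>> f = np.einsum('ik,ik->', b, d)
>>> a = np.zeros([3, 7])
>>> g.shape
(13, 13)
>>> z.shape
(13,)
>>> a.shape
(3, 7)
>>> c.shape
(13, 13)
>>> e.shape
(13, 3, 7)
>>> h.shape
(31, 13, 13)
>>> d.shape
(13, 13)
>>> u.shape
()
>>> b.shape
(13, 13)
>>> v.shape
()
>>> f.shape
()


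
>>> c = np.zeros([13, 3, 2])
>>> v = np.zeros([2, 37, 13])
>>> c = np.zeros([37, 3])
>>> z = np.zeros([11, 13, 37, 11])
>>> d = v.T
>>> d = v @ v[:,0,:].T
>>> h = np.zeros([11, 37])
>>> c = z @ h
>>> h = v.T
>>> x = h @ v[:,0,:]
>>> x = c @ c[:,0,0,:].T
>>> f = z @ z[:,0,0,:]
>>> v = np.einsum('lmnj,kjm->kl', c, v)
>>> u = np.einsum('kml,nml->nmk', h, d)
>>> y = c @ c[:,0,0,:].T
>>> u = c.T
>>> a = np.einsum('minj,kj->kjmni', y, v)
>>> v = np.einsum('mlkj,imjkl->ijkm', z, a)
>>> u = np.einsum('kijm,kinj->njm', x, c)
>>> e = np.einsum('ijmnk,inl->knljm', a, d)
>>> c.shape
(11, 13, 37, 37)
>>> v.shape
(2, 11, 37, 11)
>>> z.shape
(11, 13, 37, 11)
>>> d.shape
(2, 37, 2)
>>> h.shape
(13, 37, 2)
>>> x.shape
(11, 13, 37, 11)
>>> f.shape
(11, 13, 37, 11)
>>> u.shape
(37, 37, 11)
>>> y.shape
(11, 13, 37, 11)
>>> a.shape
(2, 11, 11, 37, 13)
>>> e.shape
(13, 37, 2, 11, 11)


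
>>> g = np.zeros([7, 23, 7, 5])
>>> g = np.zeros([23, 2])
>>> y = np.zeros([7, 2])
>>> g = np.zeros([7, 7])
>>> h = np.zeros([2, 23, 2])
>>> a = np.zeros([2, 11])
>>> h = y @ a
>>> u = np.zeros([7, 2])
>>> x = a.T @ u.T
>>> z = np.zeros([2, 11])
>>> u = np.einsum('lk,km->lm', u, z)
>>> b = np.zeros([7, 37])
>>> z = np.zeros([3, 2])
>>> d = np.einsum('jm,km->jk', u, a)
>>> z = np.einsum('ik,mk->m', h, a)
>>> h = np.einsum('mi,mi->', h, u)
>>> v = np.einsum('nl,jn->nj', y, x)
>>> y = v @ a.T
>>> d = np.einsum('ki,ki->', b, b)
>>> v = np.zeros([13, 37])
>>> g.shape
(7, 7)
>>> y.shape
(7, 2)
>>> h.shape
()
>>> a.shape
(2, 11)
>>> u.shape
(7, 11)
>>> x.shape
(11, 7)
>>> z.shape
(2,)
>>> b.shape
(7, 37)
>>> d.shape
()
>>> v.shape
(13, 37)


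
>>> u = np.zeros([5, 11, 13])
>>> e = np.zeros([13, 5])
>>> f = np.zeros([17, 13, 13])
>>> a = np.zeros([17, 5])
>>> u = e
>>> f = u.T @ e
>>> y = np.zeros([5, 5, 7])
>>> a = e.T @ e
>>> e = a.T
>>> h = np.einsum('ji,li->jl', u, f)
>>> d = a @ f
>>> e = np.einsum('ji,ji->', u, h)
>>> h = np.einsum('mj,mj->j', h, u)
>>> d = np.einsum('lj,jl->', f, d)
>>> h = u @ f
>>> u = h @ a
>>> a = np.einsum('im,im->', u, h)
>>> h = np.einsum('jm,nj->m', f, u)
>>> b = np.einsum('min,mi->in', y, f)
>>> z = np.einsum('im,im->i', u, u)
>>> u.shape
(13, 5)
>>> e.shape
()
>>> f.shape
(5, 5)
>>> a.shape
()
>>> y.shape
(5, 5, 7)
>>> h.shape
(5,)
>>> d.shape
()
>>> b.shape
(5, 7)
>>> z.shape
(13,)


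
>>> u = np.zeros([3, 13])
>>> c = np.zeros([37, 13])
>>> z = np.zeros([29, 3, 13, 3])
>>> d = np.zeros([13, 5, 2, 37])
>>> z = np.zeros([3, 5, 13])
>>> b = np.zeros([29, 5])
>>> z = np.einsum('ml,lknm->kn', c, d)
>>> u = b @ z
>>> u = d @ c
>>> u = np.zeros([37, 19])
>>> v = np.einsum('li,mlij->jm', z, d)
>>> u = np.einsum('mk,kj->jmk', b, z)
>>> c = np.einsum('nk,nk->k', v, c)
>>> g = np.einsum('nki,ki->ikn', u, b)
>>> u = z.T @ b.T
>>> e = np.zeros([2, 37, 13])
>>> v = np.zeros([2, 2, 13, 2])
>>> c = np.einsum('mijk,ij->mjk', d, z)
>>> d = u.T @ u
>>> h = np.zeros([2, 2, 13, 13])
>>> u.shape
(2, 29)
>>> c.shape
(13, 2, 37)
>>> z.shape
(5, 2)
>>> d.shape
(29, 29)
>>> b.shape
(29, 5)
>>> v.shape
(2, 2, 13, 2)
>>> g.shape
(5, 29, 2)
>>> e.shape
(2, 37, 13)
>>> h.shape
(2, 2, 13, 13)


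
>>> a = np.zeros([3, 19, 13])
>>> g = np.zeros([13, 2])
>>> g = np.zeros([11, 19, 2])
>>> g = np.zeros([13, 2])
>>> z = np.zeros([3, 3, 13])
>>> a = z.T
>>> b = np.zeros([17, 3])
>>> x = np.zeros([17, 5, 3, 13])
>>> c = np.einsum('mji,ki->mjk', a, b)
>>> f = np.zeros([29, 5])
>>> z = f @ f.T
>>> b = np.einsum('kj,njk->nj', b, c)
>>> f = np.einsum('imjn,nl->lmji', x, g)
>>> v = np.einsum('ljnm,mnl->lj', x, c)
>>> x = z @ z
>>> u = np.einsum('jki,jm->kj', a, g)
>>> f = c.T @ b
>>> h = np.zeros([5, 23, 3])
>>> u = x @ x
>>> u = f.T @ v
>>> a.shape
(13, 3, 3)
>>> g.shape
(13, 2)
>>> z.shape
(29, 29)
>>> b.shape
(13, 3)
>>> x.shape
(29, 29)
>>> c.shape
(13, 3, 17)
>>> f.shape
(17, 3, 3)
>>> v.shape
(17, 5)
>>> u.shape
(3, 3, 5)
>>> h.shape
(5, 23, 3)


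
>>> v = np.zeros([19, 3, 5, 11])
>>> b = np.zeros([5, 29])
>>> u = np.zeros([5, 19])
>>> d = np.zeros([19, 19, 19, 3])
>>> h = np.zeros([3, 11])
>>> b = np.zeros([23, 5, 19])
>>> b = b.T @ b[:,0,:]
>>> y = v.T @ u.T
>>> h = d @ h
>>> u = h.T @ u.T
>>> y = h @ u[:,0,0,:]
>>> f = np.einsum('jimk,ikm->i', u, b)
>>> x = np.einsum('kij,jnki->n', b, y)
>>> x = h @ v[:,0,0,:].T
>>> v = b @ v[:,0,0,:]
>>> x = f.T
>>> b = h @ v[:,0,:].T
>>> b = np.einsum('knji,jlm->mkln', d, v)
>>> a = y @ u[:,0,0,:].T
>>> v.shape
(19, 5, 11)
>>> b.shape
(11, 19, 5, 19)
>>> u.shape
(11, 19, 19, 5)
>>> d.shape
(19, 19, 19, 3)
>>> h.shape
(19, 19, 19, 11)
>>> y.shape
(19, 19, 19, 5)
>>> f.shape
(19,)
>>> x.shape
(19,)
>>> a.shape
(19, 19, 19, 11)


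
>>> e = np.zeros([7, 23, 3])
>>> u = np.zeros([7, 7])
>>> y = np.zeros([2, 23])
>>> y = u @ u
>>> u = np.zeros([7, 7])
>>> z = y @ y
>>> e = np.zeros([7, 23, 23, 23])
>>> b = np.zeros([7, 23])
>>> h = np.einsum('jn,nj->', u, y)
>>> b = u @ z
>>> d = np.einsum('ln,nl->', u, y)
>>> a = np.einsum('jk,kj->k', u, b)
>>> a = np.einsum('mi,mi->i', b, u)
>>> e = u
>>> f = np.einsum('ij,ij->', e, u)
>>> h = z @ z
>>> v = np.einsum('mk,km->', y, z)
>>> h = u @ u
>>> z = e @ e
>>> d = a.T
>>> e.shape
(7, 7)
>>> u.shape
(7, 7)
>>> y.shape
(7, 7)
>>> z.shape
(7, 7)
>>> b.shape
(7, 7)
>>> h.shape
(7, 7)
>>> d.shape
(7,)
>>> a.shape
(7,)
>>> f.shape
()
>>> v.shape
()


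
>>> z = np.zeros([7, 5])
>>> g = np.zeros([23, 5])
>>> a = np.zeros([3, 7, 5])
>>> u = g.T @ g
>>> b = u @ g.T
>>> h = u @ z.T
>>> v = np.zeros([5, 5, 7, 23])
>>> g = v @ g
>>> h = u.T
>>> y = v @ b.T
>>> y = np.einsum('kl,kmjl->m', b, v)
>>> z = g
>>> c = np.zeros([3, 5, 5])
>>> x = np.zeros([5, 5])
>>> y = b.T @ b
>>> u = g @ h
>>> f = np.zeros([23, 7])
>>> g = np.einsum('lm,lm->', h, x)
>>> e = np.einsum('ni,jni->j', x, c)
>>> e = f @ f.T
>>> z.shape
(5, 5, 7, 5)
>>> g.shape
()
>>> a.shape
(3, 7, 5)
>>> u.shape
(5, 5, 7, 5)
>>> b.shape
(5, 23)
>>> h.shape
(5, 5)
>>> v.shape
(5, 5, 7, 23)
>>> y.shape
(23, 23)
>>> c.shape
(3, 5, 5)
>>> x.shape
(5, 5)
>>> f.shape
(23, 7)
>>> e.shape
(23, 23)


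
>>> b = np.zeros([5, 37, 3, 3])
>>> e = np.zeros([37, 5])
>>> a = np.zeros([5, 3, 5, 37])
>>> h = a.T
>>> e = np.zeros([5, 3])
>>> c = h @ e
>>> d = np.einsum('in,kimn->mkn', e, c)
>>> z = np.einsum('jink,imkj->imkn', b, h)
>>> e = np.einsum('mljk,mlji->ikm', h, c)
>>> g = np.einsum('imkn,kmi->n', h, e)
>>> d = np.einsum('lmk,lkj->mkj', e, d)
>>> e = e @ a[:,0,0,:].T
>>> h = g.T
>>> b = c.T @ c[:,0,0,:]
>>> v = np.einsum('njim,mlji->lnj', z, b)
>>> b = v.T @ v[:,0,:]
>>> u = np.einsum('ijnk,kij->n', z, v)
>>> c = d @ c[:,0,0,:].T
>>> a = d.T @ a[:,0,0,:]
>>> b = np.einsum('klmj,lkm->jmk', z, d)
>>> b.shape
(3, 3, 37)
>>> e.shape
(3, 5, 5)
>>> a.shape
(3, 37, 37)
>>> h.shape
(5,)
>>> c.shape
(5, 37, 37)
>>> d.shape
(5, 37, 3)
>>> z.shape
(37, 5, 3, 3)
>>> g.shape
(5,)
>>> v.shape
(3, 37, 5)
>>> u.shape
(3,)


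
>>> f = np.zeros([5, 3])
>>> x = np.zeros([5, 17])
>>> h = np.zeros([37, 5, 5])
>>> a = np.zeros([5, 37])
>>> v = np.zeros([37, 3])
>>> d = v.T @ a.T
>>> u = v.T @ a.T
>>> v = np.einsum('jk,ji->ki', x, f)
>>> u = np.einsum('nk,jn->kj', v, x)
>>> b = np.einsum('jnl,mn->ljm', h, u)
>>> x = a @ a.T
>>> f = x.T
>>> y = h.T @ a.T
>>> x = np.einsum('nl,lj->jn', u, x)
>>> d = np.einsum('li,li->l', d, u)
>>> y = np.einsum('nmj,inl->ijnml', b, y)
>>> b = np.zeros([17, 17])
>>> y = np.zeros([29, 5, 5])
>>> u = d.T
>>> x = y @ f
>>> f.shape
(5, 5)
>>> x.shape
(29, 5, 5)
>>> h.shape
(37, 5, 5)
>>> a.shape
(5, 37)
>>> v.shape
(17, 3)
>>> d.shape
(3,)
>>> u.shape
(3,)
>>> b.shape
(17, 17)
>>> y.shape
(29, 5, 5)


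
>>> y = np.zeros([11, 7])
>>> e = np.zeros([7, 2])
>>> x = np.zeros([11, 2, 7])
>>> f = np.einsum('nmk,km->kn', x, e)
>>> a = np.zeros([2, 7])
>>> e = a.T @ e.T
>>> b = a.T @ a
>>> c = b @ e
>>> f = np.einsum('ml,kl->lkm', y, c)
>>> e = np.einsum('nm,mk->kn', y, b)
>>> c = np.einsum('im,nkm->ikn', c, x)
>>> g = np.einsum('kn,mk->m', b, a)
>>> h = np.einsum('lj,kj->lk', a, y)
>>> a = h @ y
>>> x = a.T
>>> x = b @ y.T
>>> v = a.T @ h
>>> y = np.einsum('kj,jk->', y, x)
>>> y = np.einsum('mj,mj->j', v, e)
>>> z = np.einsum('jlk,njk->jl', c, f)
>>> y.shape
(11,)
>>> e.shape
(7, 11)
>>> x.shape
(7, 11)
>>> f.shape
(7, 7, 11)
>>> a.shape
(2, 7)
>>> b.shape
(7, 7)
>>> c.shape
(7, 2, 11)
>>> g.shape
(2,)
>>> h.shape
(2, 11)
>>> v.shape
(7, 11)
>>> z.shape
(7, 2)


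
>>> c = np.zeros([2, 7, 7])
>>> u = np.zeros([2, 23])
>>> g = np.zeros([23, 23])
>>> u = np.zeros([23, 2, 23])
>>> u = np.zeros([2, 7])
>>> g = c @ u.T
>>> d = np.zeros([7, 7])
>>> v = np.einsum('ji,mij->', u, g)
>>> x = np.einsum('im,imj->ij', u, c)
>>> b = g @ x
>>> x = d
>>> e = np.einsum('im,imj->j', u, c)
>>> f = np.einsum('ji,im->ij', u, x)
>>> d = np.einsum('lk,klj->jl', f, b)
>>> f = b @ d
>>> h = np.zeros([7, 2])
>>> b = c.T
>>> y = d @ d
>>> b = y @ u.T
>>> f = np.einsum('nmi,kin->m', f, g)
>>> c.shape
(2, 7, 7)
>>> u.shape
(2, 7)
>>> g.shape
(2, 7, 2)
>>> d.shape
(7, 7)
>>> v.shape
()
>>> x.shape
(7, 7)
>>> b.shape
(7, 2)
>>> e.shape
(7,)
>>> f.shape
(7,)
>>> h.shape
(7, 2)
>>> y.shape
(7, 7)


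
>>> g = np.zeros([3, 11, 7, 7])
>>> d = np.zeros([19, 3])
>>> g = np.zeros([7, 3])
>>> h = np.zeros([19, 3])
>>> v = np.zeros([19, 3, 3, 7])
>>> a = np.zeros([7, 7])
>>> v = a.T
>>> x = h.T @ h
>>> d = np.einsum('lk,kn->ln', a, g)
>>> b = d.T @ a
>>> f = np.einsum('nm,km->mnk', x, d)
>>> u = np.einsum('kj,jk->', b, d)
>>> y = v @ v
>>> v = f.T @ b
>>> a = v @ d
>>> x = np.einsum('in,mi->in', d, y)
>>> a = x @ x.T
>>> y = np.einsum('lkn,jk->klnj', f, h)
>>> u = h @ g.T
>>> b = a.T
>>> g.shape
(7, 3)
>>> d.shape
(7, 3)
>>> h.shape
(19, 3)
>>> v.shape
(7, 3, 7)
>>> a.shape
(7, 7)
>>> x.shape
(7, 3)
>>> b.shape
(7, 7)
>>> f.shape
(3, 3, 7)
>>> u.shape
(19, 7)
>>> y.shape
(3, 3, 7, 19)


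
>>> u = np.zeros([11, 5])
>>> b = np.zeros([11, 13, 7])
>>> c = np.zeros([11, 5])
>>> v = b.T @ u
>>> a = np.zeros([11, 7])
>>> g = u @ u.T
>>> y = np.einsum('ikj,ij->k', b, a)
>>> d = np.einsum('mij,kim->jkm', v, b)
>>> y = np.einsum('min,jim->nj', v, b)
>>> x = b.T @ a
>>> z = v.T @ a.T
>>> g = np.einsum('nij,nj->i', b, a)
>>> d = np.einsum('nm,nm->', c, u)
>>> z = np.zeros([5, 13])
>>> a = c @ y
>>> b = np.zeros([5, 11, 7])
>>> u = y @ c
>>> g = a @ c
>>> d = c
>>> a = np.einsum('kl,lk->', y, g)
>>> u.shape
(5, 5)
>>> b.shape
(5, 11, 7)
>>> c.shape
(11, 5)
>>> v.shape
(7, 13, 5)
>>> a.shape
()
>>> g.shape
(11, 5)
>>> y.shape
(5, 11)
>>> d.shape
(11, 5)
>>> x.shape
(7, 13, 7)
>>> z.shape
(5, 13)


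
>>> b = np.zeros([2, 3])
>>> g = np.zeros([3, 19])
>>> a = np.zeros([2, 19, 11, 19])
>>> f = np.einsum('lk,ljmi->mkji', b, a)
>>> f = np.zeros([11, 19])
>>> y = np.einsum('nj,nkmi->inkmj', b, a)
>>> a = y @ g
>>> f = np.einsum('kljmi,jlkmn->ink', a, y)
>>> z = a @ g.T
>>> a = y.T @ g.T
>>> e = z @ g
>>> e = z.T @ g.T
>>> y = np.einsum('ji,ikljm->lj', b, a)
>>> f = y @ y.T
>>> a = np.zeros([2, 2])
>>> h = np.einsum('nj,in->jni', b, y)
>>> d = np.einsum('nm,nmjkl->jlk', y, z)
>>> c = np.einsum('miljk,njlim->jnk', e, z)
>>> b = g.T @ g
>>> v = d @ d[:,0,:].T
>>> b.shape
(19, 19)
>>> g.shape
(3, 19)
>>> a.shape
(2, 2)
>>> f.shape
(19, 19)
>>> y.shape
(19, 2)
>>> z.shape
(19, 2, 19, 11, 3)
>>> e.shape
(3, 11, 19, 2, 3)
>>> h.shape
(3, 2, 19)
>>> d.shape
(19, 3, 11)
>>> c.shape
(2, 19, 3)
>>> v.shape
(19, 3, 19)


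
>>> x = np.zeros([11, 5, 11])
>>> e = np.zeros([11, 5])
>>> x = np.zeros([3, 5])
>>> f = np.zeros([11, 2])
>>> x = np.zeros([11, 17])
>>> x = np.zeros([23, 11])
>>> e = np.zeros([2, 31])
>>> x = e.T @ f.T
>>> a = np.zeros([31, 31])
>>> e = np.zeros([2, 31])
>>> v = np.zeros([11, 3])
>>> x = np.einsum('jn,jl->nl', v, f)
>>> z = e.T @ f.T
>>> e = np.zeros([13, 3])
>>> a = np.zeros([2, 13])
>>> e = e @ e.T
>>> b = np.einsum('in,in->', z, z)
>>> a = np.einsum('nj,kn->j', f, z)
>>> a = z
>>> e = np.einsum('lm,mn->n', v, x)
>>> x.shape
(3, 2)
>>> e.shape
(2,)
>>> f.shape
(11, 2)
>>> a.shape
(31, 11)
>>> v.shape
(11, 3)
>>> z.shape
(31, 11)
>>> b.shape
()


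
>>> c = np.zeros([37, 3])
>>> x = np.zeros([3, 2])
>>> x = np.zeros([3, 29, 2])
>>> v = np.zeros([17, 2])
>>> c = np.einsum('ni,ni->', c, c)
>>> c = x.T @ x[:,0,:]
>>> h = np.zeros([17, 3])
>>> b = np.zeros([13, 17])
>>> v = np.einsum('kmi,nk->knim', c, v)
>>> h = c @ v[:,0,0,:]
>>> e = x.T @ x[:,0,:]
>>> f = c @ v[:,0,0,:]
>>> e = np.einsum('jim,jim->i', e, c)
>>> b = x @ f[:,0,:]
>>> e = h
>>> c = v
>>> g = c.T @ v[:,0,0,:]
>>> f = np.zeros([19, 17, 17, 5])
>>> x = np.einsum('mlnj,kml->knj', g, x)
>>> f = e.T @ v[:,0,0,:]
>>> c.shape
(2, 17, 2, 29)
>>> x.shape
(3, 17, 29)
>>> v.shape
(2, 17, 2, 29)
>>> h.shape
(2, 29, 29)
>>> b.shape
(3, 29, 29)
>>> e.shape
(2, 29, 29)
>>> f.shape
(29, 29, 29)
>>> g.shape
(29, 2, 17, 29)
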